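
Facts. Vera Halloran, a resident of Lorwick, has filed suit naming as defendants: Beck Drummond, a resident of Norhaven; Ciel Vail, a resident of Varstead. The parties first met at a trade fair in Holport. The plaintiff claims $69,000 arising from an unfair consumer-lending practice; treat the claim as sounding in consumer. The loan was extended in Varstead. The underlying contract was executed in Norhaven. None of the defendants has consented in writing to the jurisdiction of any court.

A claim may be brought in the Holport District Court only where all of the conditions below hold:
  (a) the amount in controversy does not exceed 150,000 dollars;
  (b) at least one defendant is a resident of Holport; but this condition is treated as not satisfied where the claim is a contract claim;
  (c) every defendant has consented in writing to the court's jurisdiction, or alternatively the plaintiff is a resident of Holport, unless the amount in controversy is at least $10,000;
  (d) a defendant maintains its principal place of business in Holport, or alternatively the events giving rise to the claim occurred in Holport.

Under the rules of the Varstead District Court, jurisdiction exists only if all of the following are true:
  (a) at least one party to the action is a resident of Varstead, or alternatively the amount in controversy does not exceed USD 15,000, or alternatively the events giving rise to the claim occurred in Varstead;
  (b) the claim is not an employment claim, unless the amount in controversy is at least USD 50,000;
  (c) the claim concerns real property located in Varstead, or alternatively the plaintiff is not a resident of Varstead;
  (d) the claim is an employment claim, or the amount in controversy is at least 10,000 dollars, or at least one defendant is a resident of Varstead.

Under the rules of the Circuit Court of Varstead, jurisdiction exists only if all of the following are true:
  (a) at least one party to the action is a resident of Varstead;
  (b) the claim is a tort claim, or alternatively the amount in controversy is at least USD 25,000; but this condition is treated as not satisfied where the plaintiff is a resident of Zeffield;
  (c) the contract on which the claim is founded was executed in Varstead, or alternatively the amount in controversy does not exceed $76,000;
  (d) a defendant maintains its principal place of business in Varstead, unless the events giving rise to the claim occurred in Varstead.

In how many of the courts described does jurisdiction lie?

2

The Holport District Court:
  (a) The amount in controversy is $69,000, within the USD 150,000 ceiling. Satisfied.
  (b) No defendant resides in Holport (they reside in Norhaven, Varstead). Not satisfied.
  (c) No such written consent has been filed; the plaintiff resides in Lorwick, not Holport — every alternative fails. The proviso rescues it, though: the amount in controversy is 69,000 dollars, which meets the $10,000 floor. Satisfied.
  (d) No defendant is a corporation; the operative events occurred in Varstead, not Holport — no alternative holds. Condition not met.
  → Not every requirement is met — no jurisdiction.
The Varstead District Court:
  (a) Ciel Vail resides in Varstead, which satisfies one of the alternatives. Satisfied.
  (b) The claim is a consumer claim, not an employment claim. Condition met.
  (c) The plaintiff resides in Lorwick, which is not Varstead, which satisfies one of the alternatives. Satisfied.
  (d) The amount in controversy is $69,000, which meets the $10,000 floor — that alternative is enough. Met.
  → All conditions met; jurisdiction exists.
The Circuit Court of Varstead:
  (a) Ciel Vail resides in Varstead. Met.
  (b) The amount in controversy is USD 69,000, which meets the 25,000 dollars floor, so this disjunct is met. And the carve-out is inapplicable — the plaintiff resides in Lorwick, not Zeffield. Condition met.
  (c) The amount in controversy is 69,000 dollars, within the 76,000 dollars ceiling, which satisfies one of the alternatives. Condition met.
  (d) No defendant is a corporation. But the operative events occurred in Varstead, and the 'unless' clause therefore excuses the requirement. Satisfied.
  → All conditions met; jurisdiction exists.
Courts with jurisdiction: the Varstead District Court, the Circuit Court of Varstead — 2 in total.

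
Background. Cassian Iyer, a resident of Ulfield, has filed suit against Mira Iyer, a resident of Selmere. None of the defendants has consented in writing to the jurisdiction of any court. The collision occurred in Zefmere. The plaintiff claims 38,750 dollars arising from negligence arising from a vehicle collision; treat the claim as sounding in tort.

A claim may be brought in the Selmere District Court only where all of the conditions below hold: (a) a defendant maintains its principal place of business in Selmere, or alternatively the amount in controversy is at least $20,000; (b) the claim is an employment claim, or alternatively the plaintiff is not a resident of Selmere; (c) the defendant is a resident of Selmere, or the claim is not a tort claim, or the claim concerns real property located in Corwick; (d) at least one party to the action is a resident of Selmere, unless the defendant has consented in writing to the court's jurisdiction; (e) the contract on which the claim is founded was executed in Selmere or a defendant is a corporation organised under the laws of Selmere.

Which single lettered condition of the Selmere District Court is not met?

(e)

The Selmere District Court:
  (a) The amount in controversy is 38,750 dollars, which meets the 20,000 dollars floor, so this disjunct is met. Condition met.
  (b) The plaintiff resides in Ulfield, which is not Selmere, which satisfies one of the alternatives. Condition met.
  (c) The defendant resides in Selmere, so one alternative holds. Condition met.
  (d) Mira Iyer resides in Selmere. Met.
  (e) No contract (and hence no place of execution) is alleged; no defendant is a corporation — none of the alternatives is met. Not met.
Only condition (e) fails.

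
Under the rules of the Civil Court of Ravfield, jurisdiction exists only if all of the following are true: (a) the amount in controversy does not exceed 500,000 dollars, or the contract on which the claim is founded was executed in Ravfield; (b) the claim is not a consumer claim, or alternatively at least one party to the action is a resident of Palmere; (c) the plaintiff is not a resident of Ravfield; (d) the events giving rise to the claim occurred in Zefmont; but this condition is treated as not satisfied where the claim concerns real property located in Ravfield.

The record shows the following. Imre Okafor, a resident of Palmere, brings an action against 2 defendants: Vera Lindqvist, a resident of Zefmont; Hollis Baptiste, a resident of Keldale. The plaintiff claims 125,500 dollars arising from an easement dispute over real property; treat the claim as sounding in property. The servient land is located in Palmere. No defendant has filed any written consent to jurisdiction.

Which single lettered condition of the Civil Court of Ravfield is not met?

(d)

The Civil Court of Ravfield:
  (a) The amount in controversy is $125,500, within the $500,000 ceiling, so one alternative holds. Condition met.
  (b) The claim is a property claim, not a consumer claim — that alternative is enough. Condition met.
  (c) The plaintiff resides in Palmere, which is not Ravfield. Met.
  (d) The operative events occurred in Palmere, not Zefmont. Fails.
Only condition (d) fails.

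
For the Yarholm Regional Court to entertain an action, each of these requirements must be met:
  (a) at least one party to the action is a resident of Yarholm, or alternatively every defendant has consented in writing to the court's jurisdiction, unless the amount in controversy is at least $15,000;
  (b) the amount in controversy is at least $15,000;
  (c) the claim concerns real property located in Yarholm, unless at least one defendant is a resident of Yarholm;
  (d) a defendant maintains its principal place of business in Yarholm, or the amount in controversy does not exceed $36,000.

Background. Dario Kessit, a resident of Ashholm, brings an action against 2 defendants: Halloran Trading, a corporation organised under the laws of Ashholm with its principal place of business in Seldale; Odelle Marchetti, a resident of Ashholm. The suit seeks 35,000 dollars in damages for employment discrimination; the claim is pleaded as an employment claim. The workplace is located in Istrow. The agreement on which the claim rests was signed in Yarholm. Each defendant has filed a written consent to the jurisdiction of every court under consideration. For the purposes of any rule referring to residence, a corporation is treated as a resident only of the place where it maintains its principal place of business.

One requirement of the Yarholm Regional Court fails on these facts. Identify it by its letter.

The Yarholm Regional Court:
  (a) Every defendant has filed written consent, so one alternative holds. Satisfied.
  (b) The amount in controversy is USD 35,000, which meets the USD 15,000 floor. Satisfied.
  (c) The claim does not concern real property. The proviso offers no rescue either, since no defendant resides in Yarholm (they reside in Seldale, Ashholm). Not met.
  (d) The amount in controversy is $35,000, within the $36,000 ceiling, so one alternative holds. Satisfied.
Only condition (c) fails.

(c)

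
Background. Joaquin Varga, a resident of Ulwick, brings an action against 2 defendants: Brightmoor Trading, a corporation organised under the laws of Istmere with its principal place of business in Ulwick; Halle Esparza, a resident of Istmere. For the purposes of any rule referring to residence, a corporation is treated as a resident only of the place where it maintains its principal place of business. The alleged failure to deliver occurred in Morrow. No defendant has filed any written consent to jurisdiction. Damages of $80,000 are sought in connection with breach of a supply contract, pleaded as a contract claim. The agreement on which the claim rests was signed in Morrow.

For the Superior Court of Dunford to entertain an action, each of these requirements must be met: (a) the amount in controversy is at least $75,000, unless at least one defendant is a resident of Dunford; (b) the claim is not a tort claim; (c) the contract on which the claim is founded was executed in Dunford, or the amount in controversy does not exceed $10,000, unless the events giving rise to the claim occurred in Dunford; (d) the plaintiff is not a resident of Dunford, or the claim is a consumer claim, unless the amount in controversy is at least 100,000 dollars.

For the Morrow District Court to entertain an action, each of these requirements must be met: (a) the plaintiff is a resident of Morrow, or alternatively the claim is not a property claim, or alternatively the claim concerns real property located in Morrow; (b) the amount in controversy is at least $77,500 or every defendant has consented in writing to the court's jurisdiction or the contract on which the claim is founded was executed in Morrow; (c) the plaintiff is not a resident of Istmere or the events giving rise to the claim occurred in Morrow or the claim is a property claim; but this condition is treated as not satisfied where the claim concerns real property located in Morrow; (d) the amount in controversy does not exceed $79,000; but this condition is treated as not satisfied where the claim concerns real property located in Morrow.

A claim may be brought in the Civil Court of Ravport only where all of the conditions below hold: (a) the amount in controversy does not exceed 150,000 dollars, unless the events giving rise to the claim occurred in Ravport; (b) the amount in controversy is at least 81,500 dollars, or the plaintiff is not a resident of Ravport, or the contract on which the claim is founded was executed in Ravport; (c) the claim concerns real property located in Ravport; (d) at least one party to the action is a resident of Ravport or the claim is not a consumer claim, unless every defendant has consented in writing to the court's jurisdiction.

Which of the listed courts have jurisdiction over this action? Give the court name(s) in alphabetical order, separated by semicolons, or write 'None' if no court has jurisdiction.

The Superior Court of Dunford:
  (a) The amount in controversy is USD 80,000, which meets the $75,000 floor. Condition met.
  (b) The claim is a contract claim, not a tort claim. Met.
  (c) The contract was executed in Morrow, not Dunford; the amount in controversy is 80,000 dollars, above the $10,000 ceiling — every alternative fails. And the operative events occurred in Morrow, not Dunford, so the proviso does not save it. Not satisfied.
  (d) The plaintiff resides in Ulwick, which is not Dunford, so this disjunct is met. Met.
  → The court lacks jurisdiction.
The Morrow District Court:
  (a) The claim is a contract claim, not a property claim, so one alternative holds. Met.
  (b) The amount in controversy is USD 80,000, which meets the 77,500 dollars floor, which satisfies one of the alternatives. Met.
  (c) The plaintiff resides in Ulwick, which is not Istmere, which satisfies one of the alternatives. And the carve-out is inapplicable — the claim does not concern real property. Met.
  (d) The amount in controversy is 80,000 dollars, above the 79,000 dollars ceiling. Condition not met.
  → No jurisdiction.
The Civil Court of Ravport:
  (a) The amount in controversy is $80,000, within the $150,000 ceiling. Met.
  (b) The plaintiff resides in Ulwick, which is not Ravport — that alternative is enough. Satisfied.
  (c) The claim does not concern real property. Not satisfied.
  (d) The claim is a contract claim, not a consumer claim — that alternative is enough. Satisfied.
  → Not every requirement is met — no jurisdiction.

None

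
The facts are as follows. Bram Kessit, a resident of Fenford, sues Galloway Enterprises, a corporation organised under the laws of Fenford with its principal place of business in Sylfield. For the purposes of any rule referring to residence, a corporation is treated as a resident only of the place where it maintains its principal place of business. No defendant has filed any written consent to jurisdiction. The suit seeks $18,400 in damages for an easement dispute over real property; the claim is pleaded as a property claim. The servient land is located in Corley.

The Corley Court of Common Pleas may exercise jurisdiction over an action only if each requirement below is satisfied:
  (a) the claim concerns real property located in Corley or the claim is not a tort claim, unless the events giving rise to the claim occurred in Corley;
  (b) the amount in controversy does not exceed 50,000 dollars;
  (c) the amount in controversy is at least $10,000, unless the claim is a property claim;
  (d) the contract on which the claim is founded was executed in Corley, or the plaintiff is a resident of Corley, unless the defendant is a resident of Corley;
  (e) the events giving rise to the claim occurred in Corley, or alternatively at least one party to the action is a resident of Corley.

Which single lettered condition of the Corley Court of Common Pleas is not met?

The Corley Court of Common Pleas:
  (a) The property lies in Corley, so this disjunct is met. Condition met.
  (b) The amount in controversy is 18,400 dollars, within the $50,000 ceiling. Met.
  (c) The amount in controversy is USD 18,400, which meets the USD 10,000 floor. Met.
  (d) No contract (and hence no place of execution) is alleged; the plaintiff resides in Fenford, not Corley — no alternative holds. And the defendant resides in Sylfield, not Corley, so the proviso does not save it. Not met.
  (e) The operative events occurred in Corley, so one alternative holds. Condition met.
Only condition (d) fails.

(d)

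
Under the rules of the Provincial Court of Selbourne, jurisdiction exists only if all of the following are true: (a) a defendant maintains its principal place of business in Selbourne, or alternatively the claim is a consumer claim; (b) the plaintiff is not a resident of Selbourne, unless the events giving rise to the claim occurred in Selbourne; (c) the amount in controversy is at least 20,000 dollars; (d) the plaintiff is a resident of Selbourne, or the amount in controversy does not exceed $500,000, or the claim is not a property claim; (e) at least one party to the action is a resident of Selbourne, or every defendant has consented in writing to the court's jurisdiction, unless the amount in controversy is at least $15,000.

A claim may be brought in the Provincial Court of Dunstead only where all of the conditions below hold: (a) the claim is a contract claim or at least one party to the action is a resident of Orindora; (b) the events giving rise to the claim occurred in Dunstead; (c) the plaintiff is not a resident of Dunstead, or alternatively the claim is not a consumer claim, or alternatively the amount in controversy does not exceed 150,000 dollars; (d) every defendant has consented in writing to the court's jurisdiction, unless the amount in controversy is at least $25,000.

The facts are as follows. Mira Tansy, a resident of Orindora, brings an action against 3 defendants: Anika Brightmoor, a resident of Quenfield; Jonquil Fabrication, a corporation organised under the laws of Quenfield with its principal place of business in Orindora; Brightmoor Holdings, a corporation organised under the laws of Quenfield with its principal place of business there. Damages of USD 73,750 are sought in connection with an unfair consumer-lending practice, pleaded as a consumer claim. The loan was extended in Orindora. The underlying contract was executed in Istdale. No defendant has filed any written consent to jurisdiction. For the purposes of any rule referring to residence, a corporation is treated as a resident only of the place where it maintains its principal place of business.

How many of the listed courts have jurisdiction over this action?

The Provincial Court of Selbourne:
  (a) The claim is a consumer claim — that alternative is enough. Satisfied.
  (b) The plaintiff resides in Orindora, which is not Selbourne. Satisfied.
  (c) The amount in controversy is $73,750, which meets the 20,000 dollars floor. Satisfied.
  (d) The amount in controversy is USD 73,750, within the 500,000 dollars ceiling, so one alternative holds. Condition met.
  (e) No party resides in Selbourne; no such written consent has been filed — no alternative holds. But the amount in controversy is 73,750 dollars, which meets the USD 15,000 floor, and the 'unless' clause therefore excuses the requirement. Met.
  → Every requirement is satisfied — jurisdiction.
The Provincial Court of Dunstead:
  (a) Mira Tansy resides in Orindora — that alternative is enough. Met.
  (b) The operative events occurred in Orindora, not Dunstead. Not met.
  (c) The plaintiff resides in Orindora, which is not Dunstead — that alternative is enough. Condition met.
  (d) No such written consent has been filed. The proviso rescues it, though: the amount in controversy is $73,750, which meets the USD 25,000 floor. Met.
  → Not every requirement is met — no jurisdiction.
Courts with jurisdiction: the Provincial Court of Selbourne — 1 in total.

1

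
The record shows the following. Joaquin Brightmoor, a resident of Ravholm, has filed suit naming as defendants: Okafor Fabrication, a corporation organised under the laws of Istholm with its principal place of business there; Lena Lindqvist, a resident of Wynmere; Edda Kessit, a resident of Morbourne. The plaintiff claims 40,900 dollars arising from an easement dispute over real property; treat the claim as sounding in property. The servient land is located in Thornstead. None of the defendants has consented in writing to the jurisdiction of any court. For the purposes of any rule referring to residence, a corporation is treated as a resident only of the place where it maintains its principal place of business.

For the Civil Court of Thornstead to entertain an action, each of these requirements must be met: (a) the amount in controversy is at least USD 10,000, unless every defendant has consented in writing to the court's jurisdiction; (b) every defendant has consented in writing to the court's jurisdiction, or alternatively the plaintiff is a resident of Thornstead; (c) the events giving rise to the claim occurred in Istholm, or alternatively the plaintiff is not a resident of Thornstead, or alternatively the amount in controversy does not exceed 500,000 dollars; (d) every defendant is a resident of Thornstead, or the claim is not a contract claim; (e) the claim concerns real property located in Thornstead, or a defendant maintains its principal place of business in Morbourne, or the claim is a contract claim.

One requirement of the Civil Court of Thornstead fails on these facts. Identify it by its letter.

(b)

The Civil Court of Thornstead:
  (a) The amount in controversy is $40,900, which meets the USD 10,000 floor. Condition met.
  (b) No such written consent has been filed; the plaintiff resides in Ravholm, not Thornstead — none of the alternatives is met. Not satisfied.
  (c) The plaintiff resides in Ravholm, which is not Thornstead, which satisfies one of the alternatives. Satisfied.
  (d) The claim is a property claim, not a contract claim, which satisfies one of the alternatives. Condition met.
  (e) The property lies in Thornstead, so one alternative holds. Condition met.
Only condition (b) fails.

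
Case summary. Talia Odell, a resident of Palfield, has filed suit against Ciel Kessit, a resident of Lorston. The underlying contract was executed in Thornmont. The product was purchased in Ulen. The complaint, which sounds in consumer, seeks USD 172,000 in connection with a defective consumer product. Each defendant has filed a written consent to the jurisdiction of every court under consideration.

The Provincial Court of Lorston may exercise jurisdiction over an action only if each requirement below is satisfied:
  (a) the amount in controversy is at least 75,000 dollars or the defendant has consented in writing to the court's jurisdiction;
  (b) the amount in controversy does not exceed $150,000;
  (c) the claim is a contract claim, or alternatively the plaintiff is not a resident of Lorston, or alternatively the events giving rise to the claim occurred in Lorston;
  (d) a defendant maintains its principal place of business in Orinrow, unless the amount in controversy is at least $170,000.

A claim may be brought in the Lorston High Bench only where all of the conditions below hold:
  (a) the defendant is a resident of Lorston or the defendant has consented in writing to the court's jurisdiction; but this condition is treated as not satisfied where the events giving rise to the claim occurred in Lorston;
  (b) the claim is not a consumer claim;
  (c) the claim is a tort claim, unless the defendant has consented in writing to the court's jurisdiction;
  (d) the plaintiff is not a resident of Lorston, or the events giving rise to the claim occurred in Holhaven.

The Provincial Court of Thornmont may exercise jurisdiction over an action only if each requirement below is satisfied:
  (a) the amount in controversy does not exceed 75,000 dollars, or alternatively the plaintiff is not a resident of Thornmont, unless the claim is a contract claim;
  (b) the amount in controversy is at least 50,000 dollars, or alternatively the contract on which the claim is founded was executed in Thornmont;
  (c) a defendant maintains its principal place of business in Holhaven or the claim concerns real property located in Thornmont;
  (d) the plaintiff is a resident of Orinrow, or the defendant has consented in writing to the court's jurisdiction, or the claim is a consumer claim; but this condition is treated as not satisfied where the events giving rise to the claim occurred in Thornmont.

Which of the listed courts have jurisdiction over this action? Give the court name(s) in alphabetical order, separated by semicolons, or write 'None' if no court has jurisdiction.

None

The Provincial Court of Lorston:
  (a) The amount in controversy is $172,000, which meets the 75,000 dollars floor, so this disjunct is met. Satisfied.
  (b) The amount in controversy is 172,000 dollars, above the 150,000 dollars ceiling. Not met.
  (c) The plaintiff resides in Palfield, which is not Lorston, which satisfies one of the alternatives. Condition met.
  (d) No defendant is a corporation. But the amount in controversy is $172,000, which meets the $170,000 floor, and the 'unless' clause therefore excuses the requirement. Met.
  → No jurisdiction.
The Lorston High Bench:
  (a) The defendant resides in Lorston, so one alternative holds. The carve-out does not apply: the operative events occurred in Ulen, not Lorston. Condition met.
  (b) The claim is a consumer claim. Not satisfied.
  (c) The claim is a consumer claim, not a tort claim. However, every defendant has filed written consent, so the 'unless' proviso supplies this condition. Condition met.
  (d) The plaintiff resides in Palfield, which is not Lorston — that alternative is enough. Condition met.
  → No jurisdiction.
The Provincial Court of Thornmont:
  (a) The plaintiff resides in Palfield, which is not Thornmont — that alternative is enough. Condition met.
  (b) The amount in controversy is 172,000 dollars, which meets the $50,000 floor, so this disjunct is met. Satisfied.
  (c) No defendant is a corporation; the claim does not concern real property — no alternative holds. Not satisfied.
  (d) Every defendant has filed written consent, which satisfies one of the alternatives. And the carve-out is inapplicable — the operative events occurred in Ulen, not Thornmont. Condition met.
  → At least one condition fails; no jurisdiction.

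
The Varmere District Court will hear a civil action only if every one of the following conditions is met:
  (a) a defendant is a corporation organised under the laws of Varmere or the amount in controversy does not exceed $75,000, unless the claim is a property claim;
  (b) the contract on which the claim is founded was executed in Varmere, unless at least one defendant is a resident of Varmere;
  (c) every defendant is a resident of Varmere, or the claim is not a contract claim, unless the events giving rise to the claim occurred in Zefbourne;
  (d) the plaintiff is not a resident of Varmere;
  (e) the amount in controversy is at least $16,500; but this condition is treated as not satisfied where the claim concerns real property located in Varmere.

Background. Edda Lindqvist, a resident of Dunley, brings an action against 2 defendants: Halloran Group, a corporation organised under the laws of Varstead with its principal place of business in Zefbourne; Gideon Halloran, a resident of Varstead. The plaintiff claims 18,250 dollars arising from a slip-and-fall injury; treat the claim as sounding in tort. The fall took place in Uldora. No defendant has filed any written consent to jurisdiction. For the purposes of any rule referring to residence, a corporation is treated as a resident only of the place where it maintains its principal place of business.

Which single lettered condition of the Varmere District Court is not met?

(b)

The Varmere District Court:
  (a) The amount in controversy is 18,250 dollars, within the USD 75,000 ceiling, which satisfies one of the alternatives. Satisfied.
  (b) No contract (and hence no place of execution) is alleged. Nor does the 'unless' clause help: no defendant resides in Varmere (they reside in Zefbourne, Varstead). Condition not met.
  (c) The claim is a tort claim, not a contract claim, so this disjunct is met. Satisfied.
  (d) The plaintiff resides in Dunley, which is not Varmere. Condition met.
  (e) The amount in controversy is $18,250, which meets the 16,500 dollars floor. The exception is not triggered, since the claim does not concern real property. Satisfied.
Only condition (b) fails.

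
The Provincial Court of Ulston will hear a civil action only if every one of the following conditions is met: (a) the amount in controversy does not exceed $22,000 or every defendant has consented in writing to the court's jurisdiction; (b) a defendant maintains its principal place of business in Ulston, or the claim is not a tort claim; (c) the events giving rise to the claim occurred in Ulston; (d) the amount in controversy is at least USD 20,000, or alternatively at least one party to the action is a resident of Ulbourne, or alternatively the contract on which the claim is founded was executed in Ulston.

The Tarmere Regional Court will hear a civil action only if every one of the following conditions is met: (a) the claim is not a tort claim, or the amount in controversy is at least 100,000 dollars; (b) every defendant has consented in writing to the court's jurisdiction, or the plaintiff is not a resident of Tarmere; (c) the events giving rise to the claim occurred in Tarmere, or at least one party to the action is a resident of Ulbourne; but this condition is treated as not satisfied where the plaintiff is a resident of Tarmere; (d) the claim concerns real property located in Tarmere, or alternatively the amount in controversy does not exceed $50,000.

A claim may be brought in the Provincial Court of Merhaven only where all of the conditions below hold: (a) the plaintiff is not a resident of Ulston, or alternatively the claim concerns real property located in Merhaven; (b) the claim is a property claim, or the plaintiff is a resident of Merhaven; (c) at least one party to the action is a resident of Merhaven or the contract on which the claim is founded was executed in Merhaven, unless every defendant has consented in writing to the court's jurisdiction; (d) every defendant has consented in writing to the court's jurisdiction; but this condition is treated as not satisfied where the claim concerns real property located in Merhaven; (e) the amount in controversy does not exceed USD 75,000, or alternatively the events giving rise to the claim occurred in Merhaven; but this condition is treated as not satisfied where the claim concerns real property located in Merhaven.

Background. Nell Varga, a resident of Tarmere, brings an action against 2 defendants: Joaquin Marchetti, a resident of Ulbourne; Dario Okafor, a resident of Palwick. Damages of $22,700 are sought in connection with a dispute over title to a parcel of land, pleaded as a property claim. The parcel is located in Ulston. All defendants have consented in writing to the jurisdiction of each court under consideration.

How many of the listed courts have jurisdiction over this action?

2

The Provincial Court of Ulston:
  (a) Every defendant has filed written consent, so this disjunct is met. Satisfied.
  (b) The claim is a property claim, not a tort claim, so this disjunct is met. Condition met.
  (c) The operative events occurred in Ulston. Condition met.
  (d) The amount in controversy is $22,700, which meets the 20,000 dollars floor — that alternative is enough. Condition met.
  → The court has jurisdiction.
The Tarmere Regional Court:
  (a) The claim is a property claim, not a tort claim, so this disjunct is met. Condition met.
  (b) Every defendant has filed written consent — that alternative is enough. Satisfied.
  (c) Joaquin Marchetti resides in Ulbourne, so one alternative holds. But the plaintiff resides in Tarmere, triggering the carve-out and defeating this condition. Not satisfied.
  (d) The amount in controversy is 22,700 dollars, within the USD 50,000 ceiling — that alternative is enough. Condition met.
  → At least one condition fails; no jurisdiction.
The Provincial Court of Merhaven:
  (a) The plaintiff resides in Tarmere, which is not Ulston, so one alternative holds. Condition met.
  (b) The claim is a property claim, so this disjunct is met. Satisfied.
  (c) No party resides in Merhaven; no contract (and hence no place of execution) is alleged — every alternative fails. However, every defendant has filed written consent, so the 'unless' proviso supplies this condition. Met.
  (d) Every defendant has filed written consent. The carve-out does not apply: the property lies in Ulston, not Merhaven. Met.
  (e) The amount in controversy is 22,700 dollars, within the 75,000 dollars ceiling, which satisfies one of the alternatives. The exception is not triggered, since the property lies in Ulston, not Merhaven. Condition met.
  → Every requirement is satisfied — jurisdiction.
Courts with jurisdiction: the Provincial Court of Ulston, the Provincial Court of Merhaven — 2 in total.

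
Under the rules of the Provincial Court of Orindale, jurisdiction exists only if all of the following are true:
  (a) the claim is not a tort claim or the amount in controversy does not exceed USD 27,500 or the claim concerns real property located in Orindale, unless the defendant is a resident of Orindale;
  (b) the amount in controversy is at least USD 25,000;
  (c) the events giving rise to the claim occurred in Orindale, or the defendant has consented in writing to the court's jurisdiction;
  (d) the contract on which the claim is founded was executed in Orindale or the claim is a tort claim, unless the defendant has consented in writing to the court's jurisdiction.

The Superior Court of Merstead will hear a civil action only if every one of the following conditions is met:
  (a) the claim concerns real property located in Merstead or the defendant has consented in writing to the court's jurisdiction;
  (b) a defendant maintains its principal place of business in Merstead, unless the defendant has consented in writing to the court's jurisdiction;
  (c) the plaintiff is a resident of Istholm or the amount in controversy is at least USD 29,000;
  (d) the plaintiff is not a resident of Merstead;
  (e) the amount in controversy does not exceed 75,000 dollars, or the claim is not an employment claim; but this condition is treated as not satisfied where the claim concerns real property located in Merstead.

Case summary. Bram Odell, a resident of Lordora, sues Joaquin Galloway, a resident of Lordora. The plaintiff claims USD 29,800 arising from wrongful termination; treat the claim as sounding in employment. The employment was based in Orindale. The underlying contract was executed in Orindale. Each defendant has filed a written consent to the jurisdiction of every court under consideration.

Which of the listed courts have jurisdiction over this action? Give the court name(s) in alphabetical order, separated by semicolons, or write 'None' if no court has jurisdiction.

the Provincial Court of Orindale; the Superior Court of Merstead

The Provincial Court of Orindale:
  (a) The claim is an employment claim, not a tort claim, so this disjunct is met. Met.
  (b) The amount in controversy is USD 29,800, which meets the USD 25,000 floor. Satisfied.
  (c) The operative events occurred in Orindale — that alternative is enough. Condition met.
  (d) The contract was executed in Orindale, so one alternative holds. Condition met.
  → The court has jurisdiction.
The Superior Court of Merstead:
  (a) Every defendant has filed written consent, so this disjunct is met. Met.
  (b) No defendant is a corporation. But every defendant has filed written consent, and the 'unless' clause therefore excuses the requirement. Met.
  (c) The amount in controversy is 29,800 dollars, which meets the USD 29,000 floor — that alternative is enough. Condition met.
  (d) The plaintiff resides in Lordora, which is not Merstead. Met.
  (e) The amount in controversy is USD 29,800, within the $75,000 ceiling, which satisfies one of the alternatives. The exception is not triggered, since the claim does not concern real property. Satisfied.
  → All conditions met; jurisdiction exists.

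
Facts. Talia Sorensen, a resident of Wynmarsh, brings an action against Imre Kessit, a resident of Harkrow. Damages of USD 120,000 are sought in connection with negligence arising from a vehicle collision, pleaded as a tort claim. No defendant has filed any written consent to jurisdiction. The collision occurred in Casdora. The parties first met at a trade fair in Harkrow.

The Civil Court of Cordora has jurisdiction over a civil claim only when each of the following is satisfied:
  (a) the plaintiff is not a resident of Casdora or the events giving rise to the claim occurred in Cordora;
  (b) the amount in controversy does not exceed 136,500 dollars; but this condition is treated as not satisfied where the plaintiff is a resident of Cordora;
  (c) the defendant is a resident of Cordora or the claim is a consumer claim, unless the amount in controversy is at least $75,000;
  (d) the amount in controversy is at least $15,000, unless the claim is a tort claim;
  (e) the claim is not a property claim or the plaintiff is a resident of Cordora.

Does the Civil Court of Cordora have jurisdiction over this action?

Yes

The Civil Court of Cordora:
  (a) The plaintiff resides in Wynmarsh, which is not Casdora, which satisfies one of the alternatives. Satisfied.
  (b) The amount in controversy is $120,000, within the USD 136,500 ceiling. And the carve-out is inapplicable — the plaintiff resides in Wynmarsh, not Cordora. Met.
  (c) The defendant resides in Harkrow, not Cordora; the claim is a tort claim, not a consumer claim — no alternative holds. The proviso rescues it, though: the amount in controversy is USD 120,000, which meets the 75,000 dollars floor. Met.
  (d) The amount in controversy is USD 120,000, which meets the USD 15,000 floor. Satisfied.
  (e) The claim is a tort claim, not a property claim, which satisfies one of the alternatives. Condition met.
  → The court has jurisdiction.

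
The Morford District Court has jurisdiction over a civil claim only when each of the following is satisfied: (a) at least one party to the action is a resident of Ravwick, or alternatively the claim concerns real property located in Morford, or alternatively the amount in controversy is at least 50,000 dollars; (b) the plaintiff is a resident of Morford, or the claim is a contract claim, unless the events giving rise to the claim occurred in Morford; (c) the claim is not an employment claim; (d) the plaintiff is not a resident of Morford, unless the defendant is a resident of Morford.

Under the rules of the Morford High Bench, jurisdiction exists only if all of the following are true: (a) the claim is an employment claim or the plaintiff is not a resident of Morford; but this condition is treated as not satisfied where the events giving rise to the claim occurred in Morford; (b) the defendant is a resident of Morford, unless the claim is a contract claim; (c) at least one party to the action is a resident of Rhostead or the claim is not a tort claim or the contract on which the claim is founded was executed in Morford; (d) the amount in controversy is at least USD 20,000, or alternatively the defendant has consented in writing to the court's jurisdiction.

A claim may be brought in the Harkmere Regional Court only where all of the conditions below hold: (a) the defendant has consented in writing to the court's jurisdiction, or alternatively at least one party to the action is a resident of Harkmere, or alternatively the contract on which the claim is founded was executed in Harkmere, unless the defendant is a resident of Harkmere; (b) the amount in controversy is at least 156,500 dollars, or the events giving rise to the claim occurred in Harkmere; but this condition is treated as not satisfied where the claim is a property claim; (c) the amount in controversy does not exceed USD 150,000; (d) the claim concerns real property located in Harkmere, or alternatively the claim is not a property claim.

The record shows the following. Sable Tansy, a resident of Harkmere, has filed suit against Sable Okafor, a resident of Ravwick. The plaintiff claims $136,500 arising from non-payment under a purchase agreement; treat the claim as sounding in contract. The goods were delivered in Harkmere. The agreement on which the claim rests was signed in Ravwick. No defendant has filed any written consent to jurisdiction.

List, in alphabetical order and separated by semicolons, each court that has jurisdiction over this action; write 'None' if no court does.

the Harkmere Regional Court; the Morford District Court; the Morford High Bench

The Morford District Court:
  (a) Sable Okafor resides in Ravwick — that alternative is enough. Condition met.
  (b) The claim is a contract claim, so this disjunct is met. Condition met.
  (c) The claim is a contract claim, not an employment claim. Met.
  (d) The plaintiff resides in Harkmere, which is not Morford. Condition met.
  → Every requirement is satisfied — jurisdiction.
The Morford High Bench:
  (a) The plaintiff resides in Harkmere, which is not Morford — that alternative is enough. The exception is not triggered, since the operative events occurred in Harkmere, not Morford. Satisfied.
  (b) The defendant resides in Ravwick, not Morford. However, the claim is a contract claim, so the 'unless' proviso supplies this condition. Satisfied.
  (c) The claim is a contract claim, not a tort claim, so one alternative holds. Met.
  (d) The amount in controversy is 136,500 dollars, which meets the 20,000 dollars floor, so one alternative holds. Condition met.
  → Every requirement is satisfied — jurisdiction.
The Harkmere Regional Court:
  (a) Sable Tansy resides in Harkmere — that alternative is enough. Met.
  (b) The operative events occurred in Harkmere, so one alternative holds. And the carve-out is inapplicable — the claim is a contract claim, not a property claim. Satisfied.
  (c) The amount in controversy is 136,500 dollars, within the $150,000 ceiling. Satisfied.
  (d) The claim is a contract claim, not a property claim, which satisfies one of the alternatives. Met.
  → Jurisdiction lies.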